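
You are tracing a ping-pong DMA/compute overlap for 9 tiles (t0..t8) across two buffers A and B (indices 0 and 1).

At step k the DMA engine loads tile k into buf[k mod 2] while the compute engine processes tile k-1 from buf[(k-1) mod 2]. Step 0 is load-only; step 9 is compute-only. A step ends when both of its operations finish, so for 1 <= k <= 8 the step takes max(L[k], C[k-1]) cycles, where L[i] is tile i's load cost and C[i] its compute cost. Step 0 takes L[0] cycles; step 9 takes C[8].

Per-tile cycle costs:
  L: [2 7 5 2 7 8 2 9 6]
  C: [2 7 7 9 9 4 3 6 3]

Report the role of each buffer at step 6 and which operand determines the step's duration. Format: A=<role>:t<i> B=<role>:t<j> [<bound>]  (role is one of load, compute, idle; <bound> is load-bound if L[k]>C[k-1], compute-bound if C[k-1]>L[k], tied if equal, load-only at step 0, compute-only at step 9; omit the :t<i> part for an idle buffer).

step 6: A=load:t6 B=compute:t5 [compute-bound]

  0. 2=2c; end=2; A:t0 B:-
  1. max(7,2)=7c; end=9; A:t0 B:t1
  2. max(5,7)=7c; end=16; A:t2 B:t1
  3. max(2,7)=7c; end=23; A:t2 B:t3
  4. max(7,9)=9c; end=32; A:t4 B:t3
  5. max(8,9)=9c; end=41; A:t4 B:t5
  6. max(2,4)=4c; end=45; A:t6 B:t5
  7. max(9,3)=9c; end=54; A:t6 B:t7
  8. max(6,6)=6c; end=60; A:t8 B:t7
  9. 3=3c; end=63; A:t8 B:t7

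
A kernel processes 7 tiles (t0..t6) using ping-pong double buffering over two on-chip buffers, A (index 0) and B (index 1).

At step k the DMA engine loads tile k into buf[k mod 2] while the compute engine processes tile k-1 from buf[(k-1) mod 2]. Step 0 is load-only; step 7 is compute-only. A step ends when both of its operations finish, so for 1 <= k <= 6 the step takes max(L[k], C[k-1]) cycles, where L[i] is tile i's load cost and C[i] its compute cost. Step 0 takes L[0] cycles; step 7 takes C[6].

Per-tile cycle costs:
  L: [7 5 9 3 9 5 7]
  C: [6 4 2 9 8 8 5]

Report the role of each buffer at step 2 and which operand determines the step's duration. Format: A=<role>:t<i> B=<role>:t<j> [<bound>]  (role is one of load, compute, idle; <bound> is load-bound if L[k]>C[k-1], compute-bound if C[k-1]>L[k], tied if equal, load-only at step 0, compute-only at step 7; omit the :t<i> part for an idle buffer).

  0. 7=7c; end=7; A:t0 B:-
  1. max(5,6)=6c; end=13; A:t0 B:t1
  2. max(9,4)=9c; end=22; A:t2 B:t1
  3. max(3,2)=3c; end=25; A:t2 B:t3
  4. max(9,9)=9c; end=34; A:t4 B:t3
  5. max(5,8)=8c; end=42; A:t4 B:t5
  6. max(7,8)=8c; end=50; A:t6 B:t5
  7. 5=5c; end=55; A:t6 B:t5

step 2: A=load:t2 B=compute:t1 [load-bound]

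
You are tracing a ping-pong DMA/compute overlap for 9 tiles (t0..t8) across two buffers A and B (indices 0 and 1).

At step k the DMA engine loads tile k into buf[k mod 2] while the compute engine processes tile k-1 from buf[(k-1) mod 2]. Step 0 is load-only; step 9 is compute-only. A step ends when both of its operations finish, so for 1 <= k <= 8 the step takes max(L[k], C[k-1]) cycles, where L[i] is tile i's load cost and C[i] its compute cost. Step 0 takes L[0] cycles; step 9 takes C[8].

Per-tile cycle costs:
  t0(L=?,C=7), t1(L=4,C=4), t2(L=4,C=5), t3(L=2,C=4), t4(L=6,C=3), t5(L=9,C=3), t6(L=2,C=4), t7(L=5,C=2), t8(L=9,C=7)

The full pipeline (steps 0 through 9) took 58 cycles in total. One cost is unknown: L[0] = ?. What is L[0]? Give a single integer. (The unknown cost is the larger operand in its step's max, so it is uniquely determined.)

step 0 = dur = L[0]=? = L[0]  (unknown; binding)
step 1 = dur = max(L[1]=4, C[0]=7) = 7
step 2 = dur = max(L[2]=4, C[1]=4) = 4
step 3 = dur = max(L[3]=2, C[2]=5) = 5
step 4 = dur = max(L[4]=6, C[3]=4) = 6
step 5 = dur = max(L[5]=9, C[4]=3) = 9
step 6 = dur = max(L[6]=2, C[5]=3) = 3
step 7 = dur = max(L[7]=5, C[6]=4) = 5
step 8 = dur = max(L[8]=9, C[7]=2) = 9
step 9 = dur = C[8]=7 = 7
sum of known step durations = 55
dur[0] = total - known = 58 - 55 = 3
L[0] is the binding max in step 0, so L[0] = dur[0] = 3

L[0] = 3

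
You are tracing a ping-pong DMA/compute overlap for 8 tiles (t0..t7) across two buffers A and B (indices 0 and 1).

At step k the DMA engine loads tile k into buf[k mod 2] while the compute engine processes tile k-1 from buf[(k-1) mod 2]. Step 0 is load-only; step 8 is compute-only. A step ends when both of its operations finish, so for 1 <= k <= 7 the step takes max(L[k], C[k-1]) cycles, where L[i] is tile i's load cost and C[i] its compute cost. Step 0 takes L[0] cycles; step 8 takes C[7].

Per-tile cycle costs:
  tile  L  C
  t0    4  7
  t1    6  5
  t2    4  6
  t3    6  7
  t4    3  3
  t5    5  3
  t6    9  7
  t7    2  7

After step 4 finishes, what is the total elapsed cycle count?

  0. 4=4c; end=4; A:t0 B:-
  1. max(6,7)=7c; end=11; A:t0 B:t1
  2. max(4,5)=5c; end=16; A:t2 B:t1
  3. max(6,6)=6c; end=22; A:t2 B:t3
  4. max(3,7)=7c; end=29; A:t4 B:t3
  5. max(5,3)=5c; end=34; A:t4 B:t5
  6. max(9,3)=9c; end=43; A:t6 B:t5
  7. max(2,7)=7c; end=50; A:t6 B:t7
  8. 7=7c; end=57; A:t6 B:t7

end_cycle[4] = 29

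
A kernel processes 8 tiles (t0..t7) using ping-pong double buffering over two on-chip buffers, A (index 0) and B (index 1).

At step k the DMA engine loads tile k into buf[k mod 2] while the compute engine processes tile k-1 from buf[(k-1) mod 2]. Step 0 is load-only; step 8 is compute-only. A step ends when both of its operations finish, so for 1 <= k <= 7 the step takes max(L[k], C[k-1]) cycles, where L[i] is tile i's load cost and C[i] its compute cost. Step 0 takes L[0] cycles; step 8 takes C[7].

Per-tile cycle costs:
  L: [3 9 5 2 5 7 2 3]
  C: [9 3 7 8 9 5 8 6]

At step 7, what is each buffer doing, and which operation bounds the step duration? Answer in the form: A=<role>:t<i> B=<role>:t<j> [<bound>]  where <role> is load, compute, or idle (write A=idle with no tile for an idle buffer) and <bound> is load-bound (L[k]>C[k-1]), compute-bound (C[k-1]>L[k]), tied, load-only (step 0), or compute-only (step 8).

step 7: A=compute:t6 B=load:t7 [compute-bound]

  0. 3=3c; end=3; A:t0 B:-
  1. max(9,9)=9c; end=12; A:t0 B:t1
  2. max(5,3)=5c; end=17; A:t2 B:t1
  3. max(2,7)=7c; end=24; A:t2 B:t3
  4. max(5,8)=8c; end=32; A:t4 B:t3
  5. max(7,9)=9c; end=41; A:t4 B:t5
  6. max(2,5)=5c; end=46; A:t6 B:t5
  7. max(3,8)=8c; end=54; A:t6 B:t7
  8. 6=6c; end=60; A:t6 B:t7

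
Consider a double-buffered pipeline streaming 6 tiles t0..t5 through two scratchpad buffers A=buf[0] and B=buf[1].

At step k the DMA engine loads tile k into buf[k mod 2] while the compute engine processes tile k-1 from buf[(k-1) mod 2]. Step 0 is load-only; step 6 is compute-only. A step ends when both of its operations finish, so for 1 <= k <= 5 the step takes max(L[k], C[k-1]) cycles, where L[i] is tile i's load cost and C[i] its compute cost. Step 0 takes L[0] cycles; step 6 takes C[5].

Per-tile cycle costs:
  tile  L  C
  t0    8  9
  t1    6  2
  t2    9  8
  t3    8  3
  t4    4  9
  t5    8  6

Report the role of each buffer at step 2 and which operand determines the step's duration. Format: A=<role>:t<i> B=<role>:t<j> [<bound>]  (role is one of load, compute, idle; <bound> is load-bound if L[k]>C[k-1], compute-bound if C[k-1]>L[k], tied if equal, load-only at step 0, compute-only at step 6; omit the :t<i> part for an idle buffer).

  0. 8=8c; end=8; A:t0 B:-
  1. max(6,9)=9c; end=17; A:t0 B:t1
  2. max(9,2)=9c; end=26; A:t2 B:t1
  3. max(8,8)=8c; end=34; A:t2 B:t3
  4. max(4,3)=4c; end=38; A:t4 B:t3
  5. max(8,9)=9c; end=47; A:t4 B:t5
  6. 6=6c; end=53; A:t4 B:t5

step 2: A=load:t2 B=compute:t1 [load-bound]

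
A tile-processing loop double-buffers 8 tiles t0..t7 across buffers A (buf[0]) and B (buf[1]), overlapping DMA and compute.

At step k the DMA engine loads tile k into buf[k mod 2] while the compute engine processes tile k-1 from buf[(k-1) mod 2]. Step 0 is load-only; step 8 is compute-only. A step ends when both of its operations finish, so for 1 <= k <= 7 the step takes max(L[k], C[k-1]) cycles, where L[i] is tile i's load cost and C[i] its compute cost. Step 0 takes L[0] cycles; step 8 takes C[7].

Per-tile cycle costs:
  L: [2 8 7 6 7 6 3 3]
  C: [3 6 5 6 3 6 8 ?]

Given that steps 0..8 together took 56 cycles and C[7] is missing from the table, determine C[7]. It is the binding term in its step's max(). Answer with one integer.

step 0 → dur = L[0]=2 = 2
step 1 → dur = max(L[1]=8, C[0]=3) = 8
step 2 → dur = max(L[2]=7, C[1]=6) = 7
step 3 → dur = max(L[3]=6, C[2]=5) = 6
step 4 → dur = max(L[4]=7, C[3]=6) = 7
step 5 → dur = max(L[5]=6, C[4]=3) = 6
step 6 → dur = max(L[6]=3, C[5]=6) = 6
step 7 → dur = max(L[7]=3, C[6]=8) = 8
step 8 → dur = C[7]=? = C[7]  (unknown; binding)
sum of known step durations = 50
dur[8] = total - known = 56 - 50 = 6
C[7] is the binding max in step 8, so C[7] = dur[8] = 6

C[7] = 6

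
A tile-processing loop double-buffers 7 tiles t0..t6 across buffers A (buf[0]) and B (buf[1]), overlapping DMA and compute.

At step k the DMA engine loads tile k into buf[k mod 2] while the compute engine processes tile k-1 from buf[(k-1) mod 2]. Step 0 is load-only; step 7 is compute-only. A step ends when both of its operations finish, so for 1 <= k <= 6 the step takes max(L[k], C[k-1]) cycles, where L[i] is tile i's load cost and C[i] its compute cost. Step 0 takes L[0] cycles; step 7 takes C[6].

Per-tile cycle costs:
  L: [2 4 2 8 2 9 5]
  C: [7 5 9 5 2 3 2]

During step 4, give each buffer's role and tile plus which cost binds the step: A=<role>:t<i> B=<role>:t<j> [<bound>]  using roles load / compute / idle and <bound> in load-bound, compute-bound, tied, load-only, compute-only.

[0] DMA t0→A (2c) ∥ CU idle ⇒ 2c, clock 2
[1] DMA t1→B (4c) ∥ CU A:t0 (7c) ⇒ 7c, clock 9
[2] DMA t2→A (2c) ∥ CU B:t1 (5c) ⇒ 5c, clock 14
[3] DMA t3→B (8c) ∥ CU A:t2 (9c) ⇒ 9c, clock 23
[4] DMA t4→A (2c) ∥ CU B:t3 (5c) ⇒ 5c, clock 28
[5] DMA t5→B (9c) ∥ CU A:t4 (2c) ⇒ 9c, clock 37
[6] DMA t6→A (5c) ∥ CU B:t5 (3c) ⇒ 5c, clock 42
[7] DMA idle ∥ CU A:t6 (2c) ⇒ 2c, clock 44

step 4: A=load:t4 B=compute:t3 [compute-bound]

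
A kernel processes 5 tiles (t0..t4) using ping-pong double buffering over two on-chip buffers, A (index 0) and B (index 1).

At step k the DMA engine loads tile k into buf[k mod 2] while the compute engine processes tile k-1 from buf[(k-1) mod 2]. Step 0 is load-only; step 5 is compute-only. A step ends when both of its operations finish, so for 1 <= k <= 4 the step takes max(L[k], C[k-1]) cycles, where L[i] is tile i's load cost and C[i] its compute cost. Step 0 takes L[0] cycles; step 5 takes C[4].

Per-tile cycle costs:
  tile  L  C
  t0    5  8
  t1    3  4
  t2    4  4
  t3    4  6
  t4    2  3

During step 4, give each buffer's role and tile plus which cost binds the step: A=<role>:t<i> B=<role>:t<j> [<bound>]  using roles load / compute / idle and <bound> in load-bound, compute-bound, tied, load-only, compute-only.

step 4: A=load:t4 B=compute:t3 [compute-bound]

[0] DMA t0→A (5c) ∥ CU idle ⇒ 5c, clock 5
[1] DMA t1→B (3c) ∥ CU A:t0 (8c) ⇒ 8c, clock 13
[2] DMA t2→A (4c) ∥ CU B:t1 (4c) ⇒ 4c, clock 17
[3] DMA t3→B (4c) ∥ CU A:t2 (4c) ⇒ 4c, clock 21
[4] DMA t4→A (2c) ∥ CU B:t3 (6c) ⇒ 6c, clock 27
[5] DMA idle ∥ CU A:t4 (3c) ⇒ 3c, clock 30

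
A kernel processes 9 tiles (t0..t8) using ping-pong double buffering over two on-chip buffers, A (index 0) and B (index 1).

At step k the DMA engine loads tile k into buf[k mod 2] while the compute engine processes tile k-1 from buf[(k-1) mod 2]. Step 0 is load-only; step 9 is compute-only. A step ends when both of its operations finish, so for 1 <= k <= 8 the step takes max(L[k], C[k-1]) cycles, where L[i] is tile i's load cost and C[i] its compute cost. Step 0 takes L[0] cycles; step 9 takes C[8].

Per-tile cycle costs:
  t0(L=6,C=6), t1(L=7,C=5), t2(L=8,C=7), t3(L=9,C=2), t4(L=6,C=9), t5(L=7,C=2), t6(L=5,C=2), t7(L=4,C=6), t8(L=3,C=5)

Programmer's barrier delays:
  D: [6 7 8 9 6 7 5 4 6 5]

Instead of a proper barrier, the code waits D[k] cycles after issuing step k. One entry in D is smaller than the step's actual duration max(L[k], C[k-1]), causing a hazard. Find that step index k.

hazard at step 5

step 0: need L[0]=6 = 6; D[0]=6 ok
step 1: need max(L[1]=7,C[0]=6) = 7; D[1]=7 ok
step 2: need max(L[2]=8,C[1]=5) = 8; D[2]=8 ok
step 3: need max(L[3]=9,C[2]=7) = 9; D[3]=9 ok
step 4: need max(L[4]=6,C[3]=2) = 6; D[4]=6 ok
step 5: need max(L[5]=7,C[4]=9) = 9; D[5]=7 SHORT
step 6: need max(L[6]=5,C[5]=2) = 5; D[6]=5 ok
step 7: need max(L[7]=4,C[6]=2) = 4; D[7]=4 ok
step 8: need max(L[8]=3,C[7]=6) = 6; D[8]=6 ok
step 9: need C[8]=5 = 5; D[9]=5 ok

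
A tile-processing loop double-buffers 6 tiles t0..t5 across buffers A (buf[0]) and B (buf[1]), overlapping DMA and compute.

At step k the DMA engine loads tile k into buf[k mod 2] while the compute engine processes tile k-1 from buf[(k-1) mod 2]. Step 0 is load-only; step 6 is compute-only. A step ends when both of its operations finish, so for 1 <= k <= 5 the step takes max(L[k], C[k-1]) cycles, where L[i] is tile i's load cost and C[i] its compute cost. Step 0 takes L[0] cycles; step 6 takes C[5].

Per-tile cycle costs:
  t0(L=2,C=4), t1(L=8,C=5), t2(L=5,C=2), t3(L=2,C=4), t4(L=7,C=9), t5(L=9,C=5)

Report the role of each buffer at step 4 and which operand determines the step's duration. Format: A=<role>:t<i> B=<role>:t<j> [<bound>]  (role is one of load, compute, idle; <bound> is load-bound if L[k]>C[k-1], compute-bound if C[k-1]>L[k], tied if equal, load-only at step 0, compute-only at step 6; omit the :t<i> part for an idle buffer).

step 4: A=load:t4 B=compute:t3 [load-bound]

[0] DMA t0→A (2c) ∥ CU idle ⇒ 2c, clock 2
[1] DMA t1→B (8c) ∥ CU A:t0 (4c) ⇒ 8c, clock 10
[2] DMA t2→A (5c) ∥ CU B:t1 (5c) ⇒ 5c, clock 15
[3] DMA t3→B (2c) ∥ CU A:t2 (2c) ⇒ 2c, clock 17
[4] DMA t4→A (7c) ∥ CU B:t3 (4c) ⇒ 7c, clock 24
[5] DMA t5→B (9c) ∥ CU A:t4 (9c) ⇒ 9c, clock 33
[6] DMA idle ∥ CU B:t5 (5c) ⇒ 5c, clock 38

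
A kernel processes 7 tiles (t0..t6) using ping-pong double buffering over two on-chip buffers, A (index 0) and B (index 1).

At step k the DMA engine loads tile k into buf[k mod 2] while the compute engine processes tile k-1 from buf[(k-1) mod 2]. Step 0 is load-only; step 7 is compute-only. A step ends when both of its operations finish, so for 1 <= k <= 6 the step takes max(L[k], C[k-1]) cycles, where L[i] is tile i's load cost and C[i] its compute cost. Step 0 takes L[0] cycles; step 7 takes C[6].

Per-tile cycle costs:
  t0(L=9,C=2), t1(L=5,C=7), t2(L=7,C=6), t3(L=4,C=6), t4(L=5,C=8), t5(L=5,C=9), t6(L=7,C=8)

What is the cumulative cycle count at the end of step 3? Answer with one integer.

end_cycle[3] = 27

[0] DMA t0→A (9c) ∥ CU idle ⇒ 9c, clock 9
[1] DMA t1→B (5c) ∥ CU A:t0 (2c) ⇒ 5c, clock 14
[2] DMA t2→A (7c) ∥ CU B:t1 (7c) ⇒ 7c, clock 21
[3] DMA t3→B (4c) ∥ CU A:t2 (6c) ⇒ 6c, clock 27
[4] DMA t4→A (5c) ∥ CU B:t3 (6c) ⇒ 6c, clock 33
[5] DMA t5→B (5c) ∥ CU A:t4 (8c) ⇒ 8c, clock 41
[6] DMA t6→A (7c) ∥ CU B:t5 (9c) ⇒ 9c, clock 50
[7] DMA idle ∥ CU A:t6 (8c) ⇒ 8c, clock 58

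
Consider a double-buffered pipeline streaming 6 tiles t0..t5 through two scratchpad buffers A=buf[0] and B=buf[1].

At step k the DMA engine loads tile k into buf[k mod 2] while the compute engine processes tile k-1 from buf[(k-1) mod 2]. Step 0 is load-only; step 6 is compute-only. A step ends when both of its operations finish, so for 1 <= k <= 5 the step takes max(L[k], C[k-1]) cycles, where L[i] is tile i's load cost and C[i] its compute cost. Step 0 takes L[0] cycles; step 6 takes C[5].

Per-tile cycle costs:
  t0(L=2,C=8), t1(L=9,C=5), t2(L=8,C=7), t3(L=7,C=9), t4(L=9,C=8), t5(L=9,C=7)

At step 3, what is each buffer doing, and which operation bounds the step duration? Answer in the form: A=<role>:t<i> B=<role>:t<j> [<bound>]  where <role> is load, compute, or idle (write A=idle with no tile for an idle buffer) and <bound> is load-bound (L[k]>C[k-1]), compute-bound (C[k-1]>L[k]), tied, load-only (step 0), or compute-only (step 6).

step 0: L[0]=2 → dur=2, Σ=2 | A=load:t0 B=idle [load-only]
step 1: L[1]=9 C[0]=8 → dur=9, Σ=11 | A=compute:t0 B=load:t1 [load-bound]
step 2: L[2]=8 C[1]=5 → dur=8, Σ=19 | A=load:t2 B=compute:t1 [load-bound]
step 3: L[3]=7 C[2]=7 → dur=7, Σ=26 | A=compute:t2 B=load:t3 [tied]
step 4: L[4]=9 C[3]=9 → dur=9, Σ=35 | A=load:t4 B=compute:t3 [tied]
step 5: L[5]=9 C[4]=8 → dur=9, Σ=44 | A=compute:t4 B=load:t5 [load-bound]
step 6: C[5]=7 → dur=7, Σ=51 | A=idle B=compute:t5 [compute-only]

step 3: A=compute:t2 B=load:t3 [tied]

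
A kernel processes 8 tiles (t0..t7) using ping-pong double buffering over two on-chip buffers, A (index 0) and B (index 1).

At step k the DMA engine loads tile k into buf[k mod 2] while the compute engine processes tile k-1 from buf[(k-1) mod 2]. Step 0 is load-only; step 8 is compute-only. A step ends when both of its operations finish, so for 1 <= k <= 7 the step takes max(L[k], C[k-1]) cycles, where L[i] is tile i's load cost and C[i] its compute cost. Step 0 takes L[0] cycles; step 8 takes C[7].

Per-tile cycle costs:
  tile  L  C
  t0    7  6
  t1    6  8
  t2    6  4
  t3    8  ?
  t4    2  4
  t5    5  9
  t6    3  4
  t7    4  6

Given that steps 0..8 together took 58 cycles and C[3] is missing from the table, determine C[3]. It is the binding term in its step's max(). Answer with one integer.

step 0: dur = L[0]=7 = 7
step 1: dur = max(L[1]=6, C[0]=6) = 6
step 2: dur = max(L[2]=6, C[1]=8) = 8
step 3: dur = max(L[3]=8, C[2]=4) = 8
step 4: dur = max(L[4]=2, C[3]=?) = C[3]  (unknown; binding)
step 5: dur = max(L[5]=5, C[4]=4) = 5
step 6: dur = max(L[6]=3, C[5]=9) = 9
step 7: dur = max(L[7]=4, C[6]=4) = 4
step 8: dur = C[7]=6 = 6
sum of known step durations = 53
dur[4] = total - known = 58 - 53 = 5
C[3] is the binding max in step 4, so C[3] = dur[4] = 5

C[3] = 5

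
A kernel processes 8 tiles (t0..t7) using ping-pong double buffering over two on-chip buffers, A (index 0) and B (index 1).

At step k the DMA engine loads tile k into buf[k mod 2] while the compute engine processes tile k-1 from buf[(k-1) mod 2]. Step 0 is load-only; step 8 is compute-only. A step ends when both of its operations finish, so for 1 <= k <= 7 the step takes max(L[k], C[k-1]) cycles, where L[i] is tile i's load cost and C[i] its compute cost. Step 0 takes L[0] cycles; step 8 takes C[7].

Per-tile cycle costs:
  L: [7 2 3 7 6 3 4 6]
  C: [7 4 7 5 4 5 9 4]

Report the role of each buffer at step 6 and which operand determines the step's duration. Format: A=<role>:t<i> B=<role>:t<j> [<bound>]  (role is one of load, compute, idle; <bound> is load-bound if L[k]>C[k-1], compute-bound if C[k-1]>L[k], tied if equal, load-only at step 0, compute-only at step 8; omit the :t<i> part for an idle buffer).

[0] DMA t0→A (7c) ∥ CU idle ⇒ 7c, clock 7
[1] DMA t1→B (2c) ∥ CU A:t0 (7c) ⇒ 7c, clock 14
[2] DMA t2→A (3c) ∥ CU B:t1 (4c) ⇒ 4c, clock 18
[3] DMA t3→B (7c) ∥ CU A:t2 (7c) ⇒ 7c, clock 25
[4] DMA t4→A (6c) ∥ CU B:t3 (5c) ⇒ 6c, clock 31
[5] DMA t5→B (3c) ∥ CU A:t4 (4c) ⇒ 4c, clock 35
[6] DMA t6→A (4c) ∥ CU B:t5 (5c) ⇒ 5c, clock 40
[7] DMA t7→B (6c) ∥ CU A:t6 (9c) ⇒ 9c, clock 49
[8] DMA idle ∥ CU B:t7 (4c) ⇒ 4c, clock 53

step 6: A=load:t6 B=compute:t5 [compute-bound]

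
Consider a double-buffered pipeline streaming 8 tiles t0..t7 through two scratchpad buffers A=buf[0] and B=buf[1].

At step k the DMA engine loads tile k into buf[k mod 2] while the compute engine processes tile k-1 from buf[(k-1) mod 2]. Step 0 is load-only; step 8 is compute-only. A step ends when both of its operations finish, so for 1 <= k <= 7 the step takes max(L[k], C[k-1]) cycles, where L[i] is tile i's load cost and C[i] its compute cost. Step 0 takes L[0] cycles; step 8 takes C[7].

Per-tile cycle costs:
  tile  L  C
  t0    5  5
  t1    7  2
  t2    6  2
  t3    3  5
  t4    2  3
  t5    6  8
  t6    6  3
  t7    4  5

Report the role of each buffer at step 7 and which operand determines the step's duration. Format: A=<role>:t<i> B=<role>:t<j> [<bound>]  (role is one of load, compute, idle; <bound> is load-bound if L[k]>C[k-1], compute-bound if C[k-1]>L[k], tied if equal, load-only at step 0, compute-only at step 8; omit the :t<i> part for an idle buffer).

  0. 5=5c; end=5; A:t0 B:-
  1. max(7,5)=7c; end=12; A:t0 B:t1
  2. max(6,2)=6c; end=18; A:t2 B:t1
  3. max(3,2)=3c; end=21; A:t2 B:t3
  4. max(2,5)=5c; end=26; A:t4 B:t3
  5. max(6,3)=6c; end=32; A:t4 B:t5
  6. max(6,8)=8c; end=40; A:t6 B:t5
  7. max(4,3)=4c; end=44; A:t6 B:t7
  8. 5=5c; end=49; A:t6 B:t7

step 7: A=compute:t6 B=load:t7 [load-bound]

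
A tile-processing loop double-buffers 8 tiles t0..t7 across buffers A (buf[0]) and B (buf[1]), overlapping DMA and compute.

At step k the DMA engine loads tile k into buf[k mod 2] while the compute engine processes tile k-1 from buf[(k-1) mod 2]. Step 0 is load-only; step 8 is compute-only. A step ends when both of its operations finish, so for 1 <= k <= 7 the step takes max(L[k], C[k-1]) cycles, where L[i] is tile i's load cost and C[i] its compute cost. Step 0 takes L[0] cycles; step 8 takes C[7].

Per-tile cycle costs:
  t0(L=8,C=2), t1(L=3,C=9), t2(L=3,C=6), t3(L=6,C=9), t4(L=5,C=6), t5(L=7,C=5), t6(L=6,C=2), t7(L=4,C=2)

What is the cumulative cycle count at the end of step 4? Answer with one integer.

end_cycle[4] = 35

k=0 load=t0/8c comp=- wait=8 total=8
k=1 load=t1/3c comp=t0/2c wait=3 total=11
k=2 load=t2/3c comp=t1/9c wait=9 total=20
k=3 load=t3/6c comp=t2/6c wait=6 total=26
k=4 load=t4/5c comp=t3/9c wait=9 total=35
k=5 load=t5/7c comp=t4/6c wait=7 total=42
k=6 load=t6/6c comp=t5/5c wait=6 total=48
k=7 load=t7/4c comp=t6/2c wait=4 total=52
k=8 load=- comp=t7/2c wait=2 total=54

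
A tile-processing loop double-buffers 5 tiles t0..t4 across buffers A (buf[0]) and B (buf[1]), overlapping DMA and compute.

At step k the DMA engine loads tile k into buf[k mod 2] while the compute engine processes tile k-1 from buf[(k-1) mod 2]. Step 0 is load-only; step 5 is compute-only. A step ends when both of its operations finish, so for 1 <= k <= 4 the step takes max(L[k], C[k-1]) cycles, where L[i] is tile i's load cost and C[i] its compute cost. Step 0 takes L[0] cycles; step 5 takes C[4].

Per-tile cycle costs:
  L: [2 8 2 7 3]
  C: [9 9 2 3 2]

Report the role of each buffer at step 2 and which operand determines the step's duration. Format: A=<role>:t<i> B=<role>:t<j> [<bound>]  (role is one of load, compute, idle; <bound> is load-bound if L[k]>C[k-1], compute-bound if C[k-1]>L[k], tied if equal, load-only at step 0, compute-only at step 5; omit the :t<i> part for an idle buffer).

  0. 2=2c; end=2; A:t0 B:-
  1. max(8,9)=9c; end=11; A:t0 B:t1
  2. max(2,9)=9c; end=20; A:t2 B:t1
  3. max(7,2)=7c; end=27; A:t2 B:t3
  4. max(3,3)=3c; end=30; A:t4 B:t3
  5. 2=2c; end=32; A:t4 B:t3

step 2: A=load:t2 B=compute:t1 [compute-bound]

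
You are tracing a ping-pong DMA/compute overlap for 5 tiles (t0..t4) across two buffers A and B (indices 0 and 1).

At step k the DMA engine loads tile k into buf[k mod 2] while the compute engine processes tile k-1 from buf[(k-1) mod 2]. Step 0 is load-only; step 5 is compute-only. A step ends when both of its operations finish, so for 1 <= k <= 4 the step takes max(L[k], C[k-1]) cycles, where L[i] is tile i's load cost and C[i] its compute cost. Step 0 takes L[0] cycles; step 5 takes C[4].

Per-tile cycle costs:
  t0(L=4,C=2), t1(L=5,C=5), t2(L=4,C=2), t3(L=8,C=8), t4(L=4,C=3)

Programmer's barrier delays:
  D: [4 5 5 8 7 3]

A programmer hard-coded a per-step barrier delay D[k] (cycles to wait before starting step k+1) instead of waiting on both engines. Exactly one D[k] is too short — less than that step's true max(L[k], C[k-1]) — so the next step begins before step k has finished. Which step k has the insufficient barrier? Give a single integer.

hazard at step 4

k=0 barrier L[0]=4→4c, D[0]=4 ok
k=1 barrier max(L[1]=5,C[0]=2)→5c, D[1]=5 ok
k=2 barrier max(L[2]=4,C[1]=5)→5c, D[2]=5 ok
k=3 barrier max(L[3]=8,C[2]=2)→8c, D[3]=8 ok
k=4 barrier max(L[4]=4,C[3]=8)→8c, D[4]=7 SHORT
k=5 barrier C[4]=3→3c, D[5]=3 ok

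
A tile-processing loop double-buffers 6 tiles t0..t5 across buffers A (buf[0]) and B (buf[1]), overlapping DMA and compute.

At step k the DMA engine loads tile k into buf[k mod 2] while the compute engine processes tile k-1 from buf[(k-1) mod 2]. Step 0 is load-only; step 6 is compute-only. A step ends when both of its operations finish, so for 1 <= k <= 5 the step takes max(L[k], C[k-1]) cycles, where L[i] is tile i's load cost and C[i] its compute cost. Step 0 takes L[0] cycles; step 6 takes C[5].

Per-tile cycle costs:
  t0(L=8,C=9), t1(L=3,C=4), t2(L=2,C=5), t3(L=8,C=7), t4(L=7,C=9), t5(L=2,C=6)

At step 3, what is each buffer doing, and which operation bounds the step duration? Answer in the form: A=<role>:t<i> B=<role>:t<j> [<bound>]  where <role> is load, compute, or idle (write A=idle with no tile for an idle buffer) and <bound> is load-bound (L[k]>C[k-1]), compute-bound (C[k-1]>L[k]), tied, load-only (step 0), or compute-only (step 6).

step 3: A=compute:t2 B=load:t3 [load-bound]

[0] DMA t0→A (8c) ∥ CU idle ⇒ 8c, clock 8
[1] DMA t1→B (3c) ∥ CU A:t0 (9c) ⇒ 9c, clock 17
[2] DMA t2→A (2c) ∥ CU B:t1 (4c) ⇒ 4c, clock 21
[3] DMA t3→B (8c) ∥ CU A:t2 (5c) ⇒ 8c, clock 29
[4] DMA t4→A (7c) ∥ CU B:t3 (7c) ⇒ 7c, clock 36
[5] DMA t5→B (2c) ∥ CU A:t4 (9c) ⇒ 9c, clock 45
[6] DMA idle ∥ CU B:t5 (6c) ⇒ 6c, clock 51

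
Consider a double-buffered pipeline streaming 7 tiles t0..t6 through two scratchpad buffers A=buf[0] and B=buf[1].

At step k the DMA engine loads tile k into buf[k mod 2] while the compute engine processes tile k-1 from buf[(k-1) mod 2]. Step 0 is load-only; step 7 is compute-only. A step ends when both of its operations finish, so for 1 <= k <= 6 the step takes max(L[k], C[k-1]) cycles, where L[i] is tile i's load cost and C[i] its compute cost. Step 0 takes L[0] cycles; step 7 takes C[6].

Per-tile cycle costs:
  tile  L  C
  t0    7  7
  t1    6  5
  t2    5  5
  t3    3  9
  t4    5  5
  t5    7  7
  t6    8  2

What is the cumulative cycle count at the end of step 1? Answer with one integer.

step 0: L[0]=7 → dur=7, Σ=7 | A=load:t0 B=idle [load-only]
step 1: L[1]=6 C[0]=7 → dur=7, Σ=14 | A=compute:t0 B=load:t1 [compute-bound]
step 2: L[2]=5 C[1]=5 → dur=5, Σ=19 | A=load:t2 B=compute:t1 [tied]
step 3: L[3]=3 C[2]=5 → dur=5, Σ=24 | A=compute:t2 B=load:t3 [compute-bound]
step 4: L[4]=5 C[3]=9 → dur=9, Σ=33 | A=load:t4 B=compute:t3 [compute-bound]
step 5: L[5]=7 C[4]=5 → dur=7, Σ=40 | A=compute:t4 B=load:t5 [load-bound]
step 6: L[6]=8 C[5]=7 → dur=8, Σ=48 | A=load:t6 B=compute:t5 [load-bound]
step 7: C[6]=2 → dur=2, Σ=50 | A=compute:t6 B=idle [compute-only]

end_cycle[1] = 14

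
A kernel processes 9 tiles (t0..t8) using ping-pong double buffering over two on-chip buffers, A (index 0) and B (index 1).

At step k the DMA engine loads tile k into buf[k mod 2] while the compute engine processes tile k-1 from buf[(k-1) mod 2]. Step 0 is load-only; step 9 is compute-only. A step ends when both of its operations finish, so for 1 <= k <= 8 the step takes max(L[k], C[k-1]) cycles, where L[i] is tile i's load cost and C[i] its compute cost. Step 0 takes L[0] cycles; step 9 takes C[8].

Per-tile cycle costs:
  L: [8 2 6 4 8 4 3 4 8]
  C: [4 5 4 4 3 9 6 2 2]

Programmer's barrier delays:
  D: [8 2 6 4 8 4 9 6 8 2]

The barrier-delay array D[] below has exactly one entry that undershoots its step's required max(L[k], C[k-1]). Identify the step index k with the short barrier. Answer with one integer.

hazard at step 1

k=0 barrier L[0]=8→8c, D[0]=8 ok
k=1 barrier max(L[1]=2,C[0]=4)→4c, D[1]=2 SHORT
k=2 barrier max(L[2]=6,C[1]=5)→6c, D[2]=6 ok
k=3 barrier max(L[3]=4,C[2]=4)→4c, D[3]=4 ok
k=4 barrier max(L[4]=8,C[3]=4)→8c, D[4]=8 ok
k=5 barrier max(L[5]=4,C[4]=3)→4c, D[5]=4 ok
k=6 barrier max(L[6]=3,C[5]=9)→9c, D[6]=9 ok
k=7 barrier max(L[7]=4,C[6]=6)→6c, D[7]=6 ok
k=8 barrier max(L[8]=8,C[7]=2)→8c, D[8]=8 ok
k=9 barrier C[8]=2→2c, D[9]=2 ok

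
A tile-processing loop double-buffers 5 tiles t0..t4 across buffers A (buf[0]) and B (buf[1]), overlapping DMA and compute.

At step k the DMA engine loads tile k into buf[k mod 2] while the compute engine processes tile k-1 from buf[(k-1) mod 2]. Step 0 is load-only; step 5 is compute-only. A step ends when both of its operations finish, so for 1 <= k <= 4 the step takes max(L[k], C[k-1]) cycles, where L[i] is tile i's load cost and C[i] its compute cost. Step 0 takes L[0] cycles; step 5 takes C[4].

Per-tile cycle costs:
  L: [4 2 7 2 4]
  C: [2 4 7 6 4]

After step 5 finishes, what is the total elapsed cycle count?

[0] DMA t0→A (4c) ∥ CU idle ⇒ 4c, clock 4
[1] DMA t1→B (2c) ∥ CU A:t0 (2c) ⇒ 2c, clock 6
[2] DMA t2→A (7c) ∥ CU B:t1 (4c) ⇒ 7c, clock 13
[3] DMA t3→B (2c) ∥ CU A:t2 (7c) ⇒ 7c, clock 20
[4] DMA t4→A (4c) ∥ CU B:t3 (6c) ⇒ 6c, clock 26
[5] DMA idle ∥ CU A:t4 (4c) ⇒ 4c, clock 30

end_cycle[5] = 30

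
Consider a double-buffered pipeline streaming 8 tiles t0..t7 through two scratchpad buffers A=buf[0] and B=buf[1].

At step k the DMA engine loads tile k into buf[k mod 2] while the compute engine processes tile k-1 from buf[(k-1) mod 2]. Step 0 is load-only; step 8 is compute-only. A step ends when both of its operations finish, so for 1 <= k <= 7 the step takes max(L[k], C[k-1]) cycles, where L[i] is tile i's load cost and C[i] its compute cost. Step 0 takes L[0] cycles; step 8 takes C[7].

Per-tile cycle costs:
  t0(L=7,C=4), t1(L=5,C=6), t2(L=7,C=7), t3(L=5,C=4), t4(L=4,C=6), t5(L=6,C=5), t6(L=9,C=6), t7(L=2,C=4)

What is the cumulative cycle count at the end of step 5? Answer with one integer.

step 0: L[0]=7 → dur=7, Σ=7 | A=load:t0 B=idle [load-only]
step 1: L[1]=5 C[0]=4 → dur=5, Σ=12 | A=compute:t0 B=load:t1 [load-bound]
step 2: L[2]=7 C[1]=6 → dur=7, Σ=19 | A=load:t2 B=compute:t1 [load-bound]
step 3: L[3]=5 C[2]=7 → dur=7, Σ=26 | A=compute:t2 B=load:t3 [compute-bound]
step 4: L[4]=4 C[3]=4 → dur=4, Σ=30 | A=load:t4 B=compute:t3 [tied]
step 5: L[5]=6 C[4]=6 → dur=6, Σ=36 | A=compute:t4 B=load:t5 [tied]
step 6: L[6]=9 C[5]=5 → dur=9, Σ=45 | A=load:t6 B=compute:t5 [load-bound]
step 7: L[7]=2 C[6]=6 → dur=6, Σ=51 | A=compute:t6 B=load:t7 [compute-bound]
step 8: C[7]=4 → dur=4, Σ=55 | A=idle B=compute:t7 [compute-only]

end_cycle[5] = 36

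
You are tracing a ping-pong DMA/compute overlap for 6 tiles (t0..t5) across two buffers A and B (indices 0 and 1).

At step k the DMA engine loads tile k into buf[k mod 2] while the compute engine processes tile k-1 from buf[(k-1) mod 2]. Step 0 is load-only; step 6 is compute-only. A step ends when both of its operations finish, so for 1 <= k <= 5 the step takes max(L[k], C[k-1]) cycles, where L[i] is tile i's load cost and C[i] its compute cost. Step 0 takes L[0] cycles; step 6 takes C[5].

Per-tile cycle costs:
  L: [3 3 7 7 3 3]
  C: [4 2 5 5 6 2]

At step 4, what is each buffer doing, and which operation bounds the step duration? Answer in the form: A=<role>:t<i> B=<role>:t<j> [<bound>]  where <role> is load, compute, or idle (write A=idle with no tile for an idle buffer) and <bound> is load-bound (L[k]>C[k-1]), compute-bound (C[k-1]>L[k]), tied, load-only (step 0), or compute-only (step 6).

step 4: A=load:t4 B=compute:t3 [compute-bound]

[0] DMA t0→A (3c) ∥ CU idle ⇒ 3c, clock 3
[1] DMA t1→B (3c) ∥ CU A:t0 (4c) ⇒ 4c, clock 7
[2] DMA t2→A (7c) ∥ CU B:t1 (2c) ⇒ 7c, clock 14
[3] DMA t3→B (7c) ∥ CU A:t2 (5c) ⇒ 7c, clock 21
[4] DMA t4→A (3c) ∥ CU B:t3 (5c) ⇒ 5c, clock 26
[5] DMA t5→B (3c) ∥ CU A:t4 (6c) ⇒ 6c, clock 32
[6] DMA idle ∥ CU B:t5 (2c) ⇒ 2c, clock 34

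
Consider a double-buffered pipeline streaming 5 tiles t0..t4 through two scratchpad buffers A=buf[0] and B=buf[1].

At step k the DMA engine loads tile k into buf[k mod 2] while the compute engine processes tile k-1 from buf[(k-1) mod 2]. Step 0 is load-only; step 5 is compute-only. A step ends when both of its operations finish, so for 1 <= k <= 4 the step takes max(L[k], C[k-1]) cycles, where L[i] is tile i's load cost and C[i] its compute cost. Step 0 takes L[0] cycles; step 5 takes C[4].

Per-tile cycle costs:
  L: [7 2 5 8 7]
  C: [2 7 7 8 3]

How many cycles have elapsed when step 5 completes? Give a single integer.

  0. 7=7c; end=7; A:t0 B:-
  1. max(2,2)=2c; end=9; A:t0 B:t1
  2. max(5,7)=7c; end=16; A:t2 B:t1
  3. max(8,7)=8c; end=24; A:t2 B:t3
  4. max(7,8)=8c; end=32; A:t4 B:t3
  5. 3=3c; end=35; A:t4 B:t3

end_cycle[5] = 35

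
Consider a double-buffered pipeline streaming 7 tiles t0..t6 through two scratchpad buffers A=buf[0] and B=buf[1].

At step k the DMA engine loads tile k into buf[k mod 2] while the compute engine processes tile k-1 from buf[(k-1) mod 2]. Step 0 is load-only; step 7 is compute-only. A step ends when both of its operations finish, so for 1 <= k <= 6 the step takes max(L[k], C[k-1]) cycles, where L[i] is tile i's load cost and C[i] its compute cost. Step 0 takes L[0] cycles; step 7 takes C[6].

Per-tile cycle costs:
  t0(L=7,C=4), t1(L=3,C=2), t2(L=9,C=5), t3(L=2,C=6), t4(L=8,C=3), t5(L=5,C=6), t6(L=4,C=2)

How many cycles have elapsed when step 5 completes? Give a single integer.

end_cycle[5] = 38

  0. 7=7c; end=7; A:t0 B:-
  1. max(3,4)=4c; end=11; A:t0 B:t1
  2. max(9,2)=9c; end=20; A:t2 B:t1
  3. max(2,5)=5c; end=25; A:t2 B:t3
  4. max(8,6)=8c; end=33; A:t4 B:t3
  5. max(5,3)=5c; end=38; A:t4 B:t5
  6. max(4,6)=6c; end=44; A:t6 B:t5
  7. 2=2c; end=46; A:t6 B:t5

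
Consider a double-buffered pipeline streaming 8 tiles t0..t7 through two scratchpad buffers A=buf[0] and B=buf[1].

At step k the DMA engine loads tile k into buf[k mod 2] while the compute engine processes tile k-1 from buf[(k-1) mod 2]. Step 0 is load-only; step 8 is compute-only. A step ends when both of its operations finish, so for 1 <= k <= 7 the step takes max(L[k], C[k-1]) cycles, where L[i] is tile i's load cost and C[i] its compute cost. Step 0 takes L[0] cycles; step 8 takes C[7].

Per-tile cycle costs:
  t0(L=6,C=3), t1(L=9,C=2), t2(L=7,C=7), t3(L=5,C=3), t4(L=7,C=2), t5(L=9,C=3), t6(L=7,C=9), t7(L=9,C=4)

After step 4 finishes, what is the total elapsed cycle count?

end_cycle[4] = 36

step 0: L[0]=6 → dur=6, Σ=6 | A=load:t0 B=idle [load-only]
step 1: L[1]=9 C[0]=3 → dur=9, Σ=15 | A=compute:t0 B=load:t1 [load-bound]
step 2: L[2]=7 C[1]=2 → dur=7, Σ=22 | A=load:t2 B=compute:t1 [load-bound]
step 3: L[3]=5 C[2]=7 → dur=7, Σ=29 | A=compute:t2 B=load:t3 [compute-bound]
step 4: L[4]=7 C[3]=3 → dur=7, Σ=36 | A=load:t4 B=compute:t3 [load-bound]
step 5: L[5]=9 C[4]=2 → dur=9, Σ=45 | A=compute:t4 B=load:t5 [load-bound]
step 6: L[6]=7 C[5]=3 → dur=7, Σ=52 | A=load:t6 B=compute:t5 [load-bound]
step 7: L[7]=9 C[6]=9 → dur=9, Σ=61 | A=compute:t6 B=load:t7 [tied]
step 8: C[7]=4 → dur=4, Σ=65 | A=idle B=compute:t7 [compute-only]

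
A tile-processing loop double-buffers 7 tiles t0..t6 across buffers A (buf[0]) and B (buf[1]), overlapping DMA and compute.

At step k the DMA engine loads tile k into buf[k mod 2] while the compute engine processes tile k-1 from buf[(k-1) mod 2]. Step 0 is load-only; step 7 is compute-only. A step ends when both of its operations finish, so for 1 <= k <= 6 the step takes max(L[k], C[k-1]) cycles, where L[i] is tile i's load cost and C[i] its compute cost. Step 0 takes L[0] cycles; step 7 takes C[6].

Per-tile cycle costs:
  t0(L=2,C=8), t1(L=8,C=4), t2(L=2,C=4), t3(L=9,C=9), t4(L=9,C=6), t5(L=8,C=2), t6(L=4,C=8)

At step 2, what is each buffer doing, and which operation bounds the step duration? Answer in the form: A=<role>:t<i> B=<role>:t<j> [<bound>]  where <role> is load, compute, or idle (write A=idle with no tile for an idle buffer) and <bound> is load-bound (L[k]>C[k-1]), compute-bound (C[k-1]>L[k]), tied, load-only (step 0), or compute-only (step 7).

k=0 load=t0/2c comp=- wait=2 total=2
k=1 load=t1/8c comp=t0/8c wait=8 total=10
k=2 load=t2/2c comp=t1/4c wait=4 total=14
k=3 load=t3/9c comp=t2/4c wait=9 total=23
k=4 load=t4/9c comp=t3/9c wait=9 total=32
k=5 load=t5/8c comp=t4/6c wait=8 total=40
k=6 load=t6/4c comp=t5/2c wait=4 total=44
k=7 load=- comp=t6/8c wait=8 total=52

step 2: A=load:t2 B=compute:t1 [compute-bound]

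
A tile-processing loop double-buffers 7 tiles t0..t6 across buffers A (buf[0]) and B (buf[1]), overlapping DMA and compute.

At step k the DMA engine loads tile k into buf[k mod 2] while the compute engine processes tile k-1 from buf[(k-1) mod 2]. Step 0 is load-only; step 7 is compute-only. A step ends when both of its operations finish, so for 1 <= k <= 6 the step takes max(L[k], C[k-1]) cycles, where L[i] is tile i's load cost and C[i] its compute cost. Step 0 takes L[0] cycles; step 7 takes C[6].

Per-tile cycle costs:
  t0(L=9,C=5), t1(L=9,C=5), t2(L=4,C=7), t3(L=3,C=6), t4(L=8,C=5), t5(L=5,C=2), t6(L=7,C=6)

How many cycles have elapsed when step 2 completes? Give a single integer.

step 0: L[0]=9 → dur=9, Σ=9 | A=load:t0 B=idle [load-only]
step 1: L[1]=9 C[0]=5 → dur=9, Σ=18 | A=compute:t0 B=load:t1 [load-bound]
step 2: L[2]=4 C[1]=5 → dur=5, Σ=23 | A=load:t2 B=compute:t1 [compute-bound]
step 3: L[3]=3 C[2]=7 → dur=7, Σ=30 | A=compute:t2 B=load:t3 [compute-bound]
step 4: L[4]=8 C[3]=6 → dur=8, Σ=38 | A=load:t4 B=compute:t3 [load-bound]
step 5: L[5]=5 C[4]=5 → dur=5, Σ=43 | A=compute:t4 B=load:t5 [tied]
step 6: L[6]=7 C[5]=2 → dur=7, Σ=50 | A=load:t6 B=compute:t5 [load-bound]
step 7: C[6]=6 → dur=6, Σ=56 | A=compute:t6 B=idle [compute-only]

end_cycle[2] = 23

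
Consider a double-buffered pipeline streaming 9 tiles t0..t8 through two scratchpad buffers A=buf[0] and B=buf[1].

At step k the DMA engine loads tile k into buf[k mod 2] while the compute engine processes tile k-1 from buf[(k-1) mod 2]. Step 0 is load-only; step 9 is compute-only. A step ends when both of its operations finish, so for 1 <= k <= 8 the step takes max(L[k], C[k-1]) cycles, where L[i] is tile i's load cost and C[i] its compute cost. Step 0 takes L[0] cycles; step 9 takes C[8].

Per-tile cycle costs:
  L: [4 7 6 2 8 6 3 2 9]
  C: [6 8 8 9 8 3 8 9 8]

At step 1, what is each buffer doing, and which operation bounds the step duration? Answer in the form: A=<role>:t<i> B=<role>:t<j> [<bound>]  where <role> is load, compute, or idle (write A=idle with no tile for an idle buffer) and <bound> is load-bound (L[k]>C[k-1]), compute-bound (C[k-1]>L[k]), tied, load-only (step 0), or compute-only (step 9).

step 0: L[0]=4 → dur=4, Σ=4 | A=load:t0 B=idle [load-only]
step 1: L[1]=7 C[0]=6 → dur=7, Σ=11 | A=compute:t0 B=load:t1 [load-bound]
step 2: L[2]=6 C[1]=8 → dur=8, Σ=19 | A=load:t2 B=compute:t1 [compute-bound]
step 3: L[3]=2 C[2]=8 → dur=8, Σ=27 | A=compute:t2 B=load:t3 [compute-bound]
step 4: L[4]=8 C[3]=9 → dur=9, Σ=36 | A=load:t4 B=compute:t3 [compute-bound]
step 5: L[5]=6 C[4]=8 → dur=8, Σ=44 | A=compute:t4 B=load:t5 [compute-bound]
step 6: L[6]=3 C[5]=3 → dur=3, Σ=47 | A=load:t6 B=compute:t5 [tied]
step 7: L[7]=2 C[6]=8 → dur=8, Σ=55 | A=compute:t6 B=load:t7 [compute-bound]
step 8: L[8]=9 C[7]=9 → dur=9, Σ=64 | A=load:t8 B=compute:t7 [tied]
step 9: C[8]=8 → dur=8, Σ=72 | A=compute:t8 B=idle [compute-only]

step 1: A=compute:t0 B=load:t1 [load-bound]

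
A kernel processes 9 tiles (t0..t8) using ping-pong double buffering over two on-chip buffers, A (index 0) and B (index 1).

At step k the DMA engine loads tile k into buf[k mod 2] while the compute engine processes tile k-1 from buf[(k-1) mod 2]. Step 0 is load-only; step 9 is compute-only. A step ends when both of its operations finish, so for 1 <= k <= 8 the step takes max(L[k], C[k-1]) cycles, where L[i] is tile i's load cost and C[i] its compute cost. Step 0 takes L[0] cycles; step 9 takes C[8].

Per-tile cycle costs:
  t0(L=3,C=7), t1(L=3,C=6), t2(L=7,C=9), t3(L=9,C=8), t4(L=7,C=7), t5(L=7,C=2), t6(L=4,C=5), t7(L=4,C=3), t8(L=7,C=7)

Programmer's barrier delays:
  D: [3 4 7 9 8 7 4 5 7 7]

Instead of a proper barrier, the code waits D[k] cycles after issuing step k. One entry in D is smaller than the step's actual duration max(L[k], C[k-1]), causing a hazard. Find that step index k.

step 0: need L[0]=3 = 3; D[0]=3 ok
step 1: need max(L[1]=3,C[0]=7) = 7; D[1]=4 SHORT
step 2: need max(L[2]=7,C[1]=6) = 7; D[2]=7 ok
step 3: need max(L[3]=9,C[2]=9) = 9; D[3]=9 ok
step 4: need max(L[4]=7,C[3]=8) = 8; D[4]=8 ok
step 5: need max(L[5]=7,C[4]=7) = 7; D[5]=7 ok
step 6: need max(L[6]=4,C[5]=2) = 4; D[6]=4 ok
step 7: need max(L[7]=4,C[6]=5) = 5; D[7]=5 ok
step 8: need max(L[8]=7,C[7]=3) = 7; D[8]=7 ok
step 9: need C[8]=7 = 7; D[9]=7 ok

hazard at step 1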